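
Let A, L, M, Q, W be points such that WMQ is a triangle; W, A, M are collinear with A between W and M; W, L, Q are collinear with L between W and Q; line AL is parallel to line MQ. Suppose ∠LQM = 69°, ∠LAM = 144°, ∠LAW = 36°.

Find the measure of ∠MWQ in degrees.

∠MWQ = 75°

1. ∠MQW = 69°  [L on ray QW]
2. ∠QMW = 36°  [AL∥MQ, corresponding at A]
3. ∠MWQ = 75°  [△WMQ]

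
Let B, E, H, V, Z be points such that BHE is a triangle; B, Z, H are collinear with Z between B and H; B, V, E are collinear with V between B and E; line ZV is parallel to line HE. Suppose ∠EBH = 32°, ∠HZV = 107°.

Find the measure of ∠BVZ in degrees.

∠BVZ = 75°

1. ∠VBZ = 32°  [Z on BH, V on BE]
2. ∠BZV = 73°  [linear pair at Z on BH]
3. ∠BVZ = 75°  [△BZV]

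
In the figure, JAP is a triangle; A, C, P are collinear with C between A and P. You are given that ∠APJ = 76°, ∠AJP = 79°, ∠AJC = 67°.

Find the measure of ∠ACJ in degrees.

∠ACJ = 88°

1. ∠JAP = 25°  [△JAP]
2. ∠CAJ = 25°  [C on ray AP]
3. ∠ACJ = 88°  [△JAC]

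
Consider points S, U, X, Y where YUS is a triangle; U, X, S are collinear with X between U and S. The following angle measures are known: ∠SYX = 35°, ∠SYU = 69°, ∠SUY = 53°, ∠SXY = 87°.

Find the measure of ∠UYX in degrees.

1. ∠XUY = 53°  [X on ray US]
2. ∠UXY = 93°  [linear pair at X on US]
3. ∠UYX = 34°  [△YUX]

∠UYX = 34°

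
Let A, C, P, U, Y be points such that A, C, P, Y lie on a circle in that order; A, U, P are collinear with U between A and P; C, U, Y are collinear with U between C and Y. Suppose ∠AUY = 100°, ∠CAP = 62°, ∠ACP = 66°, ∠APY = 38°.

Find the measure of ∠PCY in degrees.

1. ∠CUP = 100°  [vertical angles at U]
2. ∠APC = 52°  [△ACP]
3. ∠PCY = 28°  [△CUP]

∠PCY = 28°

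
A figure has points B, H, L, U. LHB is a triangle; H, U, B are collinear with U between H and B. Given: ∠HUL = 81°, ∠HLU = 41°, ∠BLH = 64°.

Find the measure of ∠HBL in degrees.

1. ∠LHU = 58°  [△LHU]
2. ∠BHL = 58°  [U on ray HB]
3. ∠HBL = 58°  [△LHB]

∠HBL = 58°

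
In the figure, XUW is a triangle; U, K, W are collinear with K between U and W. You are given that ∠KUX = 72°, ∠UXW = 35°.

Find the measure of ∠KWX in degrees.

1. ∠WUX = 72°  [K on ray UW]
2. ∠UWX = 73°  [△XUW]
3. ∠KWX = 73°  [K on ray WU]

∠KWX = 73°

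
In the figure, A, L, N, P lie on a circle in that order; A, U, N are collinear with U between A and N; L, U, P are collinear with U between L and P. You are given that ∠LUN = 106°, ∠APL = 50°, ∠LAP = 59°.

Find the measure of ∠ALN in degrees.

1. ∠AUL = 74°  [linear pair at U on AN]
2. ∠ANL = 50°  [same arc AL]
3. ∠ALP = 71°  [△ALP]
4. ∠LAN = 35°  [△AUL]
5. ∠ALN = 95°  [△ALN]

∠ALN = 95°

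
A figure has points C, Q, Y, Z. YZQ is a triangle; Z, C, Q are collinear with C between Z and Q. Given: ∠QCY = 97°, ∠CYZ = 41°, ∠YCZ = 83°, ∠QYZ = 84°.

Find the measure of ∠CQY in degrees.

∠CQY = 40°

1. ∠CZY = 56°  [△YZC]
2. ∠QZY = 56°  [C on ray ZQ]
3. ∠YQZ = 40°  [△YZQ]
4. ∠CQY = 40°  [C on ray QZ]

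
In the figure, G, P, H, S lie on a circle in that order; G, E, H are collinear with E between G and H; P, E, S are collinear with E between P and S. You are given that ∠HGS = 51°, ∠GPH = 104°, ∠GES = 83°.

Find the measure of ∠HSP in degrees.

1. ∠GSH = 76°  [cyclic GPHS, opposite ∠P+∠S]
2. ∠HES = 97°  [linear pair at E on GH]
3. ∠GHS = 53°  [△GHS]
4. ∠HSP = 30°  [△HES]

∠HSP = 30°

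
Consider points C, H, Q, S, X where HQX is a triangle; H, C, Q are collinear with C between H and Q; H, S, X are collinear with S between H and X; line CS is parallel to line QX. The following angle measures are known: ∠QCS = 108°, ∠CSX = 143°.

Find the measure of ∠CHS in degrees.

1. ∠HCS = 72°  [linear pair at C on HQ]
2. ∠CSH = 37°  [linear pair at S on HX]
3. ∠CHS = 71°  [△HCS]

∠CHS = 71°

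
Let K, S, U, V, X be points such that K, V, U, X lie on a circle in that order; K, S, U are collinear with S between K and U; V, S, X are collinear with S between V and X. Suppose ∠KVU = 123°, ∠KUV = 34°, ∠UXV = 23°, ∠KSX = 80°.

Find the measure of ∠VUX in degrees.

1. ∠USV = 80°  [vertical angles at S]
2. ∠UVX = 66°  [△VSU]
3. ∠VUX = 91°  [△VUX]

∠VUX = 91°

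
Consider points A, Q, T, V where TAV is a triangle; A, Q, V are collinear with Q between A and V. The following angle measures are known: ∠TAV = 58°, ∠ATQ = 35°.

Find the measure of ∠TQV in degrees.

∠TQV = 93°

1. ∠QAT = 58°  [Q on ray AV]
2. ∠AQT = 87°  [△TAQ]
3. ∠TQV = 93°  [linear pair at Q on AV]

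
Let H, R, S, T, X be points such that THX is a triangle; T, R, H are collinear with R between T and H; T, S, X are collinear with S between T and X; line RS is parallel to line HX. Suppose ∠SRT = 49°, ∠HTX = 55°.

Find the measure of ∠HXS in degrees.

1. ∠THX = 49°  [RS∥HX, corresponding at R]
2. ∠HXT = 76°  [△THX]
3. ∠HXS = 76°  [S on ray XT]

∠HXS = 76°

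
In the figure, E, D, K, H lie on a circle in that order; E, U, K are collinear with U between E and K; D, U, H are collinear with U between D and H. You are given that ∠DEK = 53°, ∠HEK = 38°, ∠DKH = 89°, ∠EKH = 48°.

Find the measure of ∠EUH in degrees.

∠EUH = 101°

1. ∠DHK = 53°  [same arc DK]
2. ∠HUK = 79°  [△KUH]
3. ∠EUH = 101°  [linear pair at U on EK]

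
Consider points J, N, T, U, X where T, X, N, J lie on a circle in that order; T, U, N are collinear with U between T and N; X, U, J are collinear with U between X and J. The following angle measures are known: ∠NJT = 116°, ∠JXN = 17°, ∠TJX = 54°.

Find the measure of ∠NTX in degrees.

1. ∠NXT = 64°  [cyclic TXNJ, opposite ∠X+∠J]
2. ∠TNX = 54°  [same arc TX]
3. ∠NTX = 62°  [△TXN]

∠NTX = 62°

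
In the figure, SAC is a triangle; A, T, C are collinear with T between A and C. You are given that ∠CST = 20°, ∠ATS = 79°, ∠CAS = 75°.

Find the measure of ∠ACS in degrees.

1. ∠CTS = 101°  [linear pair at T on AC]
2. ∠SCT = 59°  [△STC]
3. ∠ACS = 59°  [T on ray CA]

∠ACS = 59°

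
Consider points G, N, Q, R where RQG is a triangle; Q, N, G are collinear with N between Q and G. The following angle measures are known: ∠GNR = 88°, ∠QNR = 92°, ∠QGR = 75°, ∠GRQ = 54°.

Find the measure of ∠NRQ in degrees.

1. ∠GQR = 51°  [△RQG]
2. ∠NQR = 51°  [N on ray QG]
3. ∠NRQ = 37°  [△RQN]

∠NRQ = 37°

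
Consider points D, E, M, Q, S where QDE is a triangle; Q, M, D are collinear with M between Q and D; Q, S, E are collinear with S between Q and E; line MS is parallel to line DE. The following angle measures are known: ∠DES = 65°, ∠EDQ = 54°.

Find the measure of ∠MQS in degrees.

1. ∠DEQ = 65°  [S on ray EQ]
2. ∠DQE = 61°  [△QDE]
3. ∠MQS = 61°  [M on QD, S on QE]

∠MQS = 61°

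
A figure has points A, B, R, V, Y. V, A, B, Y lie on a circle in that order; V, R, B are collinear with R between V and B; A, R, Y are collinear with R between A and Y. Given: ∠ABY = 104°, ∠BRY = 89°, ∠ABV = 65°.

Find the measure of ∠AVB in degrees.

1. ∠AVY = 76°  [cyclic VABY, opposite ∠V+∠B]
2. ∠ARV = 89°  [vertical angles at R]
3. ∠AYV = 65°  [same arc VA]
4. ∠VAY = 39°  [△VAY]
5. ∠AVB = 52°  [△VRA]

∠AVB = 52°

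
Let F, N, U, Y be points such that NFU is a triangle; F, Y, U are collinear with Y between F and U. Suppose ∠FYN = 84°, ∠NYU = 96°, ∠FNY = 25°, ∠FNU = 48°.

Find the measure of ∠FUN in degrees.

∠FUN = 61°

1. ∠NFY = 71°  [△NFY]
2. ∠NFU = 71°  [Y on ray FU]
3. ∠FUN = 61°  [△NFU]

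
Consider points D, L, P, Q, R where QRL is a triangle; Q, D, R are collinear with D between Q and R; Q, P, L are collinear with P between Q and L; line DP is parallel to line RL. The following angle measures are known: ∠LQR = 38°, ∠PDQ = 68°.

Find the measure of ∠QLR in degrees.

1. ∠DQP = 38°  [D on QR, P on QL]
2. ∠DPQ = 74°  [△QDP]
3. ∠QLR = 74°  [DP∥RL, corresponding at P]

∠QLR = 74°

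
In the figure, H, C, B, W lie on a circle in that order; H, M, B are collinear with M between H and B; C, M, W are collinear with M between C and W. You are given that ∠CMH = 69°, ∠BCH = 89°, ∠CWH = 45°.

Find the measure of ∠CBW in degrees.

1. ∠BMC = 111°  [linear pair at M on HB]
2. ∠CBH = 45°  [same arc HC]
3. ∠BCW = 24°  [△CMB]
4. ∠BHC = 46°  [△HCB]
5. ∠BWC = 46°  [same arc CB]
6. ∠CBW = 110°  [△CBW]

∠CBW = 110°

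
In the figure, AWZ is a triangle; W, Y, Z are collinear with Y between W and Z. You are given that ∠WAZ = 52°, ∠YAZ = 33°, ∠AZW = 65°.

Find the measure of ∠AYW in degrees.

1. ∠AZY = 65°  [Y on ray ZW]
2. ∠AYZ = 82°  [△AYZ]
3. ∠AYW = 98°  [linear pair at Y on WZ]

∠AYW = 98°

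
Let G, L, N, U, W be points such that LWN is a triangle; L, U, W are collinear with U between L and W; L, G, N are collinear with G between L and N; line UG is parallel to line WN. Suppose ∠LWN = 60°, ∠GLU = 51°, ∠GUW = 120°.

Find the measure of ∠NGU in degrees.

∠NGU = 111°

1. ∠GUL = 60°  [UG∥WN, corresponding at U]
2. ∠LGU = 69°  [△LUG]
3. ∠NGU = 111°  [linear pair at G on LN]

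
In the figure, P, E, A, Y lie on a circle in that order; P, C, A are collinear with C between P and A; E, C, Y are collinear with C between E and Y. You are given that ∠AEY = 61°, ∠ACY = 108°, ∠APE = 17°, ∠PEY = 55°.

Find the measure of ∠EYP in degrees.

1. ∠APY = 61°  [same arc AY]
2. ∠PCY = 72°  [linear pair at C on PA]
3. ∠EYP = 47°  [△PCY]

∠EYP = 47°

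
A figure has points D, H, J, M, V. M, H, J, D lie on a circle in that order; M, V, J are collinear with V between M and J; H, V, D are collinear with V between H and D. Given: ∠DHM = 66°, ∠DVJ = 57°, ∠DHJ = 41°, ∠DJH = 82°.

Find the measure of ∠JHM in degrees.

1. ∠DJM = 66°  [same arc MD]
2. ∠DMJ = 41°  [same arc JD]
3. ∠JDM = 73°  [△MJD]
4. ∠JHM = 107°  [cyclic MHJD, opposite ∠H+∠D]

∠JHM = 107°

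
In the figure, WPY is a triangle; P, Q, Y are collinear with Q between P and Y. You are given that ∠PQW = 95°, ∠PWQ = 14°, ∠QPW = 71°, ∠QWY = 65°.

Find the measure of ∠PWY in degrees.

1. ∠WQY = 85°  [linear pair at Q on PY]
2. ∠WPY = 71°  [Q on ray PY]
3. ∠QYW = 30°  [△WQY]
4. ∠PYW = 30°  [Q on ray YP]
5. ∠PWY = 79°  [△WPY]

∠PWY = 79°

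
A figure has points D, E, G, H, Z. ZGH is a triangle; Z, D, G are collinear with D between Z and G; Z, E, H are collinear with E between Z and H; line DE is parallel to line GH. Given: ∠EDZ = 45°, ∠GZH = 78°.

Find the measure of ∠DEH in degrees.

∠DEH = 123°

1. ∠HGZ = 45°  [DE∥GH, corresponding at D]
2. ∠GHZ = 57°  [△ZGH]
3. ∠DEZ = 57°  [DE∥GH, corresponding at E]
4. ∠DEH = 123°  [linear pair at E on ZH]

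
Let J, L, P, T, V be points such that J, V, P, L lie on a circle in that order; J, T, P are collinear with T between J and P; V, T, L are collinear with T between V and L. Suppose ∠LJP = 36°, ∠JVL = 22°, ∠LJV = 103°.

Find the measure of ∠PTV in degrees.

∠PTV = 89°

1. ∠LVP = 36°  [same arc PL]
2. ∠JLV = 55°  [△JVL]
3. ∠JPV = 55°  [same arc JV]
4. ∠PTV = 89°  [△VTP]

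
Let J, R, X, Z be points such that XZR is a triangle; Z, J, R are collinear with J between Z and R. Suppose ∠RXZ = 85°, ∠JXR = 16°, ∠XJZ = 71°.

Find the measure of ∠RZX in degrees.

∠RZX = 40°

1. ∠RJX = 109°  [linear pair at J on ZR]
2. ∠JRX = 55°  [△XJR]
3. ∠XRZ = 55°  [J on ray RZ]
4. ∠RZX = 40°  [△XZR]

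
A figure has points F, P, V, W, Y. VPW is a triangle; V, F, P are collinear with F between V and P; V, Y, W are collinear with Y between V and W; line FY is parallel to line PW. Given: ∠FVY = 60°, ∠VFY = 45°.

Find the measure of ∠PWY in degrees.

1. ∠FYV = 75°  [△VFY]
2. ∠FYW = 105°  [linear pair at Y on VW]
3. ∠PWY = 75°  [FY∥PW, co-interior at W–Y]

∠PWY = 75°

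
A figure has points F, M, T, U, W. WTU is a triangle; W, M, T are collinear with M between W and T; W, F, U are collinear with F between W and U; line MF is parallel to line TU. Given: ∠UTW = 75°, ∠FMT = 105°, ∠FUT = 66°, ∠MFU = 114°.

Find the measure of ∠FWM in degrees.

1. ∠FMW = 75°  [MF∥TU, corresponding at M]
2. ∠MFW = 66°  [linear pair at F on WU]
3. ∠FWM = 39°  [△WMF]

∠FWM = 39°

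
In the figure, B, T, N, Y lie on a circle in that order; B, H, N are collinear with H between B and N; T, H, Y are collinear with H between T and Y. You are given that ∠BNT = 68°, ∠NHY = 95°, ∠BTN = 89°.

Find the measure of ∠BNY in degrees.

1. ∠BYT = 68°  [same arc BT]
2. ∠BHY = 85°  [linear pair at H on BN]
3. ∠BYN = 91°  [cyclic BTNY, opposite ∠T+∠Y]
4. ∠NBY = 27°  [△BHY]
5. ∠BNY = 62°  [△BNY]

∠BNY = 62°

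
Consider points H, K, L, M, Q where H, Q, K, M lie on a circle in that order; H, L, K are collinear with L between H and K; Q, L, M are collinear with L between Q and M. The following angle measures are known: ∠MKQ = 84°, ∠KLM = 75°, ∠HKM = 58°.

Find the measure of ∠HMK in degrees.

1. ∠MHQ = 96°  [cyclic HQKM, opposite ∠H+∠K]
2. ∠HLM = 105°  [linear pair at L on HK]
3. ∠HQM = 58°  [same arc HM]
4. ∠HMQ = 26°  [△HQM]
5. ∠KHM = 49°  [△HLM]
6. ∠HMK = 73°  [△HKM]

∠HMK = 73°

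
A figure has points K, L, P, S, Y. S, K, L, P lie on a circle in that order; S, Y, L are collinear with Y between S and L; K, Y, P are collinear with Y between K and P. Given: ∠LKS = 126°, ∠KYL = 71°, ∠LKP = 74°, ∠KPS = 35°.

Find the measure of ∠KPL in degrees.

1. ∠LPS = 54°  [cyclic SKLP, opposite ∠K+∠P]
2. ∠PYS = 71°  [vertical angles at Y]
3. ∠LSP = 74°  [same arc LP]
4. ∠PLS = 52°  [△SLP]
5. ∠LYP = 109°  [linear pair at Y on SL]
6. ∠KPL = 19°  [△LYP]

∠KPL = 19°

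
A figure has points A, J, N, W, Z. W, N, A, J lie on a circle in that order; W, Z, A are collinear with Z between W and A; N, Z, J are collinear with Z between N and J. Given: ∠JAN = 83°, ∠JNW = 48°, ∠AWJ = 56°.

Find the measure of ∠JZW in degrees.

∠JZW = 89°

1. ∠JWN = 97°  [cyclic WNAJ, opposite ∠W+∠A]
2. ∠NJW = 35°  [△WNJ]
3. ∠JZW = 89°  [△WZJ]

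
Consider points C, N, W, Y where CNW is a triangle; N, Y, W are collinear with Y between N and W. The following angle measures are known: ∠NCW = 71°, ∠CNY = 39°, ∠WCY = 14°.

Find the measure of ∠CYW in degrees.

∠CYW = 96°

1. ∠CNW = 39°  [Y on ray NW]
2. ∠CWN = 70°  [△CNW]
3. ∠CWY = 70°  [Y on ray WN]
4. ∠CYW = 96°  [△CYW]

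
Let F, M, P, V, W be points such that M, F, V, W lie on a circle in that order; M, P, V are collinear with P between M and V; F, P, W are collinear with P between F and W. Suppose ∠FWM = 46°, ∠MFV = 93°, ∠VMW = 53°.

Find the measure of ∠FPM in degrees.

1. ∠FVM = 46°  [same arc MF]
2. ∠VFW = 53°  [same arc VW]
3. ∠FPV = 81°  [△FPV]
4. ∠FPM = 99°  [linear pair at P on MV]

∠FPM = 99°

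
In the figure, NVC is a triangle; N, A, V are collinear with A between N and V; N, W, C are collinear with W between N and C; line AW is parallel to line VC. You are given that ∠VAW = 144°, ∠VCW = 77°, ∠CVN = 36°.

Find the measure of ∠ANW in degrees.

∠ANW = 67°

1. ∠NCV = 77°  [W on ray CN]
2. ∠CNV = 67°  [△NVC]
3. ∠ANW = 67°  [A on NV, W on NC]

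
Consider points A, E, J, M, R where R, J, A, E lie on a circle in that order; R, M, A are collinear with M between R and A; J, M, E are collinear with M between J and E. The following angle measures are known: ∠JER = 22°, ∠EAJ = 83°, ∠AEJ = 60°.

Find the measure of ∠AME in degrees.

∠AME = 59°

1. ∠ERJ = 97°  [cyclic RJAE, opposite ∠R+∠A]
2. ∠ARJ = 60°  [same arc JA]
3. ∠EJR = 61°  [△RJE]
4. ∠JMR = 59°  [△RMJ]
5. ∠AME = 59°  [vertical angles at M]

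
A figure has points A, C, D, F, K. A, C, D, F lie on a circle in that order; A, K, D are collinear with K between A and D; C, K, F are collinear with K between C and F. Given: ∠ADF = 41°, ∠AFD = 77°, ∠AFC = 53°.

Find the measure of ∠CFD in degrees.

1. ∠ACF = 41°  [same arc AF]
2. ∠DAF = 62°  [△ADF]
3. ∠CAF = 86°  [△ACF]
4. ∠DCF = 62°  [same arc DF]
5. ∠CDF = 94°  [cyclic ACDF, opposite ∠A+∠D]
6. ∠CFD = 24°  [△CDF]

∠CFD = 24°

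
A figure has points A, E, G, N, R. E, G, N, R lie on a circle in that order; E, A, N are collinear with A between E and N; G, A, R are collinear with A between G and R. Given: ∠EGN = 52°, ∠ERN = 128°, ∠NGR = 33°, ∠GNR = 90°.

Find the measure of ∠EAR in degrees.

∠EAR = 76°

1. ∠NER = 33°  [same arc NR]
2. ∠GRN = 57°  [△GNR]
3. ∠ENR = 19°  [△ENR]
4. ∠NAR = 104°  [△NAR]
5. ∠EAR = 76°  [linear pair at A on EN]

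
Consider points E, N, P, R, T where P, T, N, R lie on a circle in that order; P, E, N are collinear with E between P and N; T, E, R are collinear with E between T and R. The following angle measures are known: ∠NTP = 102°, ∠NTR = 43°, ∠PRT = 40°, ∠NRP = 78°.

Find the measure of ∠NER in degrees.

∠NER = 83°

1. ∠NPR = 43°  [same arc NR]
2. ∠PER = 97°  [△PER]
3. ∠NER = 83°  [linear pair at E on PN]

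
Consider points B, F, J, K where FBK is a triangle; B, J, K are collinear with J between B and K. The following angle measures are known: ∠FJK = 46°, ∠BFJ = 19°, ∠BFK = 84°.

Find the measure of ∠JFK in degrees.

1. ∠BJF = 134°  [linear pair at J on BK]
2. ∠FBJ = 27°  [△FBJ]
3. ∠FBK = 27°  [J on ray BK]
4. ∠BKF = 69°  [△FBK]
5. ∠FKJ = 69°  [J on ray KB]
6. ∠JFK = 65°  [△FJK]

∠JFK = 65°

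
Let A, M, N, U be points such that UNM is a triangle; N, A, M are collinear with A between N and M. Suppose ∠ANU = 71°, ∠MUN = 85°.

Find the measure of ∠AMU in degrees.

1. ∠MNU = 71°  [A on ray NM]
2. ∠NMU = 24°  [△UNM]
3. ∠AMU = 24°  [A on ray MN]

∠AMU = 24°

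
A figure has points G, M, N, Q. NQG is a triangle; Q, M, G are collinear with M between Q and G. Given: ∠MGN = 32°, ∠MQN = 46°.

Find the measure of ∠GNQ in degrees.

∠GNQ = 102°

1. ∠NGQ = 32°  [M on ray GQ]
2. ∠GQN = 46°  [M on ray QG]
3. ∠GNQ = 102°  [△NQG]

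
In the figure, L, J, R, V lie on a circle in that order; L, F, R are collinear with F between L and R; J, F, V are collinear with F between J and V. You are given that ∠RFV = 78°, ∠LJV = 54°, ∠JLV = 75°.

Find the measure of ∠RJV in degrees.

∠RJV = 27°

1. ∠LRV = 54°  [same arc LV]
2. ∠JRV = 105°  [cyclic LJRV, opposite ∠L+∠R]
3. ∠JVR = 48°  [△RFV]
4. ∠RJV = 27°  [△JRV]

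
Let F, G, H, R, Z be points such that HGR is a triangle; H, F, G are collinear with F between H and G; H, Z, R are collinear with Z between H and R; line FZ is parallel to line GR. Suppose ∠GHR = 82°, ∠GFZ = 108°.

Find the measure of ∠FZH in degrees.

1. ∠FHZ = 82°  [F on HG, Z on HR]
2. ∠HFZ = 72°  [linear pair at F on HG]
3. ∠FZH = 26°  [△HFZ]

∠FZH = 26°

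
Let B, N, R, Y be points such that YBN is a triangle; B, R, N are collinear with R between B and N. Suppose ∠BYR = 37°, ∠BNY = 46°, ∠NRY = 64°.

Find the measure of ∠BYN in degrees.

∠BYN = 107°

1. ∠BRY = 116°  [linear pair at R on BN]
2. ∠RBY = 27°  [△YBR]
3. ∠NBY = 27°  [R on ray BN]
4. ∠BYN = 107°  [△YBN]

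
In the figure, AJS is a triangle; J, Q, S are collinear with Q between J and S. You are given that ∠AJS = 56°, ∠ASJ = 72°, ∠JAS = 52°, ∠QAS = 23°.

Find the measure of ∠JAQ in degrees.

1. ∠AJQ = 56°  [Q on ray JS]
2. ∠ASQ = 72°  [Q on ray SJ]
3. ∠AQS = 85°  [△AQS]
4. ∠AQJ = 95°  [linear pair at Q on JS]
5. ∠JAQ = 29°  [△AJQ]

∠JAQ = 29°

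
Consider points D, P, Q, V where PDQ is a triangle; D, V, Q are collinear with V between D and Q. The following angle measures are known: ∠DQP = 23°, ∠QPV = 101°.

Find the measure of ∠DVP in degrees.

∠DVP = 124°

1. ∠PQV = 23°  [V on ray QD]
2. ∠PVQ = 56°  [△PVQ]
3. ∠DVP = 124°  [linear pair at V on DQ]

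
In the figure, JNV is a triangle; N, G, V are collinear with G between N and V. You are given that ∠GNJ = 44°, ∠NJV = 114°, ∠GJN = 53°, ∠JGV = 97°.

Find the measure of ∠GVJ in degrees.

∠GVJ = 22°

1. ∠JNV = 44°  [G on ray NV]
2. ∠JVN = 22°  [△JNV]
3. ∠GVJ = 22°  [G on ray VN]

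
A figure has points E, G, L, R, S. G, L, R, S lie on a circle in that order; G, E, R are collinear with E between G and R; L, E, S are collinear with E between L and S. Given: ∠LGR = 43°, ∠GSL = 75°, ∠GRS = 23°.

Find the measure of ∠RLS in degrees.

1. ∠LSR = 43°  [same arc LR]
2. ∠GLS = 23°  [same arc GS]
3. ∠LGS = 82°  [△GLS]
4. ∠LRS = 98°  [cyclic GLRS, opposite ∠G+∠R]
5. ∠RLS = 39°  [△LRS]

∠RLS = 39°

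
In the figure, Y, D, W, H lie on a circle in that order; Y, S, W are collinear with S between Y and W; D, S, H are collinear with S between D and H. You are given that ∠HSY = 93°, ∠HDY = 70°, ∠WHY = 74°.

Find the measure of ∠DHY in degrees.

1. ∠HWY = 70°  [same arc YH]
2. ∠HYW = 36°  [△YWH]
3. ∠DHY = 51°  [△YSH]

∠DHY = 51°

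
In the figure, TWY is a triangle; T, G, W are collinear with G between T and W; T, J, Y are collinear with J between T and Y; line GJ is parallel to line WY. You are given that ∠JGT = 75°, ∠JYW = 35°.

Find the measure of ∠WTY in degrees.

1. ∠TWY = 75°  [GJ∥WY, corresponding at G]
2. ∠TYW = 35°  [J on ray YT]
3. ∠WTY = 70°  [△TWY]

∠WTY = 70°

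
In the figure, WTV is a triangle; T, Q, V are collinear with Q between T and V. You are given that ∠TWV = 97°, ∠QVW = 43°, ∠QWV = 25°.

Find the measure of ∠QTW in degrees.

1. ∠TVW = 43°  [Q on ray VT]
2. ∠VTW = 40°  [△WTV]
3. ∠QTW = 40°  [Q on ray TV]

∠QTW = 40°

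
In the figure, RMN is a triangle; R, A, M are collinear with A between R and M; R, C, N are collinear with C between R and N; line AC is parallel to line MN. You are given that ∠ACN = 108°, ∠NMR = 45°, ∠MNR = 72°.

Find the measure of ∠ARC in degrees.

∠ARC = 63°

1. ∠ACR = 72°  [linear pair at C on RN]
2. ∠CAR = 45°  [AC∥MN, corresponding at A]
3. ∠ARC = 63°  [△RAC]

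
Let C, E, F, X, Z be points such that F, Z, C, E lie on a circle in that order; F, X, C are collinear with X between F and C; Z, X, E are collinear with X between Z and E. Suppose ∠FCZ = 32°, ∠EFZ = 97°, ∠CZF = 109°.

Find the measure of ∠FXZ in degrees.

1. ∠FEZ = 32°  [same arc FZ]
2. ∠CFZ = 39°  [△FZC]
3. ∠EZF = 51°  [△FZE]
4. ∠FXZ = 90°  [△FXZ]

∠FXZ = 90°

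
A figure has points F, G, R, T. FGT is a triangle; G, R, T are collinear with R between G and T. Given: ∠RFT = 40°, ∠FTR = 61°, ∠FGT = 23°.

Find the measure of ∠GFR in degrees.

1. ∠FRT = 79°  [△FRT]
2. ∠FGR = 23°  [R on ray GT]
3. ∠FRG = 101°  [linear pair at R on GT]
4. ∠GFR = 56°  [△FGR]

∠GFR = 56°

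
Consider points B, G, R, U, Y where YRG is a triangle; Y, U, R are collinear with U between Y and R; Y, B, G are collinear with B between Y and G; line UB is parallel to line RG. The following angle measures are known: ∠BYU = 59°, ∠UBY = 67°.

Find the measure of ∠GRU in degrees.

∠GRU = 54°

1. ∠BUY = 54°  [△YUB]
2. ∠BUR = 126°  [linear pair at U on YR]
3. ∠GRU = 54°  [UB∥RG, co-interior at R–U]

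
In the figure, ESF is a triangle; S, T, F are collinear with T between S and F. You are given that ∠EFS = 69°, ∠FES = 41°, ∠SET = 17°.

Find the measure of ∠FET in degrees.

1. ∠ESF = 70°  [△ESF]
2. ∠EFT = 69°  [T on ray FS]
3. ∠EST = 70°  [T on ray SF]
4. ∠ETS = 93°  [△EST]
5. ∠ETF = 87°  [linear pair at T on SF]
6. ∠FET = 24°  [△ETF]

∠FET = 24°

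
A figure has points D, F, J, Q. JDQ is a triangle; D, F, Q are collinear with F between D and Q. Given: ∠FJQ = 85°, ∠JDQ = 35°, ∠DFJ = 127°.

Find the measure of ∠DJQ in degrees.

1. ∠JFQ = 53°  [linear pair at F on DQ]
2. ∠FQJ = 42°  [△JFQ]
3. ∠DQJ = 42°  [F on ray QD]
4. ∠DJQ = 103°  [△JDQ]

∠DJQ = 103°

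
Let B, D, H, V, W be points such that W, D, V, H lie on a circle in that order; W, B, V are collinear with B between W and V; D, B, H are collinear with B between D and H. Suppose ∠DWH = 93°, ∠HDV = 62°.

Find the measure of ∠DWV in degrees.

∠DWV = 31°

1. ∠DVH = 87°  [cyclic WDVH, opposite ∠W+∠V]
2. ∠DHV = 31°  [△DVH]
3. ∠DWV = 31°  [same arc DV]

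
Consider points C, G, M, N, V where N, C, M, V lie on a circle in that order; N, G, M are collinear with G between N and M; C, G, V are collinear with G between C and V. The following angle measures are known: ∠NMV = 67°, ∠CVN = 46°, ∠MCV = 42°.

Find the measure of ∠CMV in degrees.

1. ∠NCV = 67°  [same arc NV]
2. ∠CNV = 67°  [△NCV]
3. ∠CMV = 113°  [cyclic NCMV, opposite ∠N+∠M]

∠CMV = 113°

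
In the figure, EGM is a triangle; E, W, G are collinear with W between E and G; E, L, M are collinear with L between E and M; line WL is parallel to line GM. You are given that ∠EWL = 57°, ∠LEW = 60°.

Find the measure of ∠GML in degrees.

∠GML = 63°

1. ∠ELW = 63°  [△EWL]
2. ∠MLW = 117°  [linear pair at L on EM]
3. ∠GML = 63°  [WL∥GM, co-interior at M–L]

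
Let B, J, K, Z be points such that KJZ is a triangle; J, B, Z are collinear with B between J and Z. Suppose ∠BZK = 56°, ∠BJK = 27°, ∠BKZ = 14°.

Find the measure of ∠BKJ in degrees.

∠BKJ = 83°

1. ∠KBZ = 110°  [△KBZ]
2. ∠JBK = 70°  [linear pair at B on JZ]
3. ∠BKJ = 83°  [△KJB]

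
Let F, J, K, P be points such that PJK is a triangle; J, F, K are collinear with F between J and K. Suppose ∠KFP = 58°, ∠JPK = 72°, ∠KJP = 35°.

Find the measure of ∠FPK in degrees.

1. ∠JKP = 73°  [△PJK]
2. ∠FKP = 73°  [F on ray KJ]
3. ∠FPK = 49°  [△PFK]

∠FPK = 49°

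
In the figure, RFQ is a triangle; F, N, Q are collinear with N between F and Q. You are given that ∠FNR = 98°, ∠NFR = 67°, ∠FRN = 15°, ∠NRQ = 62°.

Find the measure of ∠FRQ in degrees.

1. ∠QNR = 82°  [linear pair at N on FQ]
2. ∠QFR = 67°  [N on ray FQ]
3. ∠NQR = 36°  [△RNQ]
4. ∠FQR = 36°  [N on ray QF]
5. ∠FRQ = 77°  [△RFQ]

∠FRQ = 77°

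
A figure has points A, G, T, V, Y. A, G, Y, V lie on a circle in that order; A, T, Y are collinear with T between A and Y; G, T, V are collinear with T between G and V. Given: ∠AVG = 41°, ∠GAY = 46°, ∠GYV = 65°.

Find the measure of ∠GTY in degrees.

1. ∠AYG = 41°  [same arc AG]
2. ∠GVY = 46°  [same arc GY]
3. ∠VGY = 69°  [△GYV]
4. ∠GTY = 70°  [△GTY]

∠GTY = 70°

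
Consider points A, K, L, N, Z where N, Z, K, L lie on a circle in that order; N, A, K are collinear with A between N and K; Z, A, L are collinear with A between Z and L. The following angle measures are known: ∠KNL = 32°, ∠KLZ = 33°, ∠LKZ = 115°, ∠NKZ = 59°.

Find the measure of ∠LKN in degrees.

∠LKN = 56°

1. ∠LNZ = 65°  [cyclic NZKL, opposite ∠N+∠K]
2. ∠NLZ = 59°  [same arc NZ]
3. ∠LZN = 56°  [△NZL]
4. ∠LKN = 56°  [same arc NL]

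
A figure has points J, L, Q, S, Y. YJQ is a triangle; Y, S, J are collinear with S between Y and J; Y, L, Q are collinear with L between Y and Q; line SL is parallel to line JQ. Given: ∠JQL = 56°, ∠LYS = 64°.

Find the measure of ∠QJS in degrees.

1. ∠JQY = 56°  [L on ray QY]
2. ∠JYQ = 64°  [S on YJ, L on YQ]
3. ∠QJY = 60°  [△YJQ]
4. ∠QJS = 60°  [S on ray JY]

∠QJS = 60°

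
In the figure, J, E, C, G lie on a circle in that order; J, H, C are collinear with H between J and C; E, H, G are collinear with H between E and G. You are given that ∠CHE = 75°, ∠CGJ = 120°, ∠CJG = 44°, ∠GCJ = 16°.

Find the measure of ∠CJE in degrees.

1. ∠EHJ = 105°  [linear pair at H on JC]
2. ∠GEJ = 16°  [same arc JG]
3. ∠CJE = 59°  [△JHE]

∠CJE = 59°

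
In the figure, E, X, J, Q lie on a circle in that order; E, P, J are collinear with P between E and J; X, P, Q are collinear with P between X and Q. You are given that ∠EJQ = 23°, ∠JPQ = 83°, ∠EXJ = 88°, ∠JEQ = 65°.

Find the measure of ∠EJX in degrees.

∠EJX = 18°

1. ∠EPX = 83°  [vertical angles at P]
2. ∠JXQ = 65°  [same arc JQ]
3. ∠JPX = 97°  [linear pair at P on EJ]
4. ∠EJX = 18°  [△XPJ]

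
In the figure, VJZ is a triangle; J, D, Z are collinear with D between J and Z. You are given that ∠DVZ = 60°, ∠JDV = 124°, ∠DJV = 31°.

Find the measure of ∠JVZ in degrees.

∠JVZ = 85°

1. ∠VDZ = 56°  [linear pair at D on JZ]
2. ∠VJZ = 31°  [D on ray JZ]
3. ∠DZV = 64°  [△VDZ]
4. ∠JZV = 64°  [D on ray ZJ]
5. ∠JVZ = 85°  [△VJZ]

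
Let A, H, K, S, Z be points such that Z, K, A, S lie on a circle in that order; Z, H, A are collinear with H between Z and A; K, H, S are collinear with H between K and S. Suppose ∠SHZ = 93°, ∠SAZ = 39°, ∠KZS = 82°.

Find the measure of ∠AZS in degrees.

∠AZS = 28°

1. ∠SKZ = 39°  [same arc ZS]
2. ∠KSZ = 59°  [△ZKS]
3. ∠AZS = 28°  [△ZHS]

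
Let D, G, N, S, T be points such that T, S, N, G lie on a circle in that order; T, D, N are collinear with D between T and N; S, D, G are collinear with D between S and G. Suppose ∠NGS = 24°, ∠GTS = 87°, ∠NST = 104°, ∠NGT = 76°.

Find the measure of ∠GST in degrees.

1. ∠NTS = 24°  [same arc SN]
2. ∠SNT = 52°  [△TSN]
3. ∠SGT = 52°  [same arc TS]
4. ∠GST = 41°  [△TSG]

∠GST = 41°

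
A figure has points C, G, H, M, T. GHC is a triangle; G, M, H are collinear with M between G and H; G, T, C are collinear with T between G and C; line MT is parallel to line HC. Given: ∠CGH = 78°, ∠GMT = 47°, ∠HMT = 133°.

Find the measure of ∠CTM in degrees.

∠CTM = 125°

1. ∠MGT = 78°  [M on GH, T on GC]
2. ∠GTM = 55°  [△GMT]
3. ∠CTM = 125°  [linear pair at T on GC]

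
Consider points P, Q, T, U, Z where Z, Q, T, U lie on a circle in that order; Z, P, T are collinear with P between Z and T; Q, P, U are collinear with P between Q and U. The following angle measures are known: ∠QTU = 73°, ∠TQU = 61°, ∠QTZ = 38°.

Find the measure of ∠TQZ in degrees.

1. ∠QUT = 46°  [△QTU]
2. ∠QZT = 46°  [same arc QT]
3. ∠TQZ = 96°  [△ZQT]

∠TQZ = 96°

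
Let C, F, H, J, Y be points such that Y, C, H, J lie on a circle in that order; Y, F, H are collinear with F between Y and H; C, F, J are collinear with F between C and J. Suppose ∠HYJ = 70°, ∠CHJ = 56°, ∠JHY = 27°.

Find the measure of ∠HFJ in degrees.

∠HFJ = 99°

1. ∠HCJ = 70°  [same arc HJ]
2. ∠CJH = 54°  [△CHJ]
3. ∠HFJ = 99°  [△HFJ]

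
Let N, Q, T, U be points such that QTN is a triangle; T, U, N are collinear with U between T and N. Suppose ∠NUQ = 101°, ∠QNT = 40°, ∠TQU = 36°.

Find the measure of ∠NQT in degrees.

1. ∠QUT = 79°  [linear pair at U on TN]
2. ∠QTU = 65°  [△QTU]
3. ∠NTQ = 65°  [U on ray TN]
4. ∠NQT = 75°  [△QTN]

∠NQT = 75°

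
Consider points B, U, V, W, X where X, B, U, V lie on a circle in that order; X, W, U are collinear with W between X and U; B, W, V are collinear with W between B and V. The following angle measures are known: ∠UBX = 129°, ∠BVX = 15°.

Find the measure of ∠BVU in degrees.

∠BVU = 36°

1. ∠BUX = 15°  [same arc XB]
2. ∠BXU = 36°  [△XBU]
3. ∠BVU = 36°  [same arc BU]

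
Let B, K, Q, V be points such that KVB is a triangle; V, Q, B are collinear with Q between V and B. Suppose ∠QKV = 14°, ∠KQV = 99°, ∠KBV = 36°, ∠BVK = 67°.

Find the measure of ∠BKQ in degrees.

1. ∠BQK = 81°  [linear pair at Q on VB]
2. ∠KBQ = 36°  [Q on ray BV]
3. ∠BKQ = 63°  [△KQB]

∠BKQ = 63°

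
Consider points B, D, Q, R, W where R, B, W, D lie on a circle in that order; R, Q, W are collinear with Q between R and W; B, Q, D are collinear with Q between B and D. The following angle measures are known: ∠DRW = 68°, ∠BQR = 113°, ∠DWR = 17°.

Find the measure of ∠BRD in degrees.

1. ∠DBW = 68°  [same arc WD]
2. ∠DQW = 113°  [vertical angles at Q]
3. ∠BDW = 50°  [△WQD]
4. ∠BWD = 62°  [△BWD]
5. ∠BRD = 118°  [cyclic RBWD, opposite ∠R+∠W]

∠BRD = 118°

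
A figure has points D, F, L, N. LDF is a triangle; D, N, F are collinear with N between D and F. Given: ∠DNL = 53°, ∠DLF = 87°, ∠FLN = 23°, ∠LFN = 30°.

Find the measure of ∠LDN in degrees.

1. ∠DFL = 30°  [N on ray FD]
2. ∠FDL = 63°  [△LDF]
3. ∠LDN = 63°  [N on ray DF]

∠LDN = 63°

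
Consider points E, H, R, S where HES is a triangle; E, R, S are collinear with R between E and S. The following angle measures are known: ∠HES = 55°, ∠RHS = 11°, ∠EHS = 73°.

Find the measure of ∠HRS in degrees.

1. ∠ESH = 52°  [△HES]
2. ∠HSR = 52°  [R on ray SE]
3. ∠HRS = 117°  [△HRS]

∠HRS = 117°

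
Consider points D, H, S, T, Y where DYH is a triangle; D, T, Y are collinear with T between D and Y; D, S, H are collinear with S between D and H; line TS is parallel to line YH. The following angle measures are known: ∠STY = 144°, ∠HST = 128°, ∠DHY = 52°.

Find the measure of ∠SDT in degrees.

1. ∠DTS = 36°  [linear pair at T on DY]
2. ∠DST = 52°  [linear pair at S on DH]
3. ∠SDT = 92°  [△DTS]

∠SDT = 92°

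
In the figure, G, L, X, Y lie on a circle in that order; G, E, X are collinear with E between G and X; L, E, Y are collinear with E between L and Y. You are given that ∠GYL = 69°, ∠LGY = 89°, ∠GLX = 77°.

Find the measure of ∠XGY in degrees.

1. ∠GLY = 22°  [△GLY]
2. ∠GYX = 103°  [cyclic GLXY, opposite ∠L+∠Y]
3. ∠GXY = 22°  [same arc GY]
4. ∠XGY = 55°  [△GXY]

∠XGY = 55°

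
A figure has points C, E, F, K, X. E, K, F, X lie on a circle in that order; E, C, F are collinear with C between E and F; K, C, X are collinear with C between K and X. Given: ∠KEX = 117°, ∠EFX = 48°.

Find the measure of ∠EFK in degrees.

1. ∠EKX = 48°  [same arc EX]
2. ∠EXK = 15°  [△EKX]
3. ∠EFK = 15°  [same arc EK]

∠EFK = 15°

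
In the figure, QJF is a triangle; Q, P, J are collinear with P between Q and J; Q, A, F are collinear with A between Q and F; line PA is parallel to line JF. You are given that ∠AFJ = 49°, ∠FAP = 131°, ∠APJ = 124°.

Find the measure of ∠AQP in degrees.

1. ∠PAQ = 49°  [linear pair at A on QF]
2. ∠APQ = 56°  [linear pair at P on QJ]
3. ∠AQP = 75°  [△QPA]

∠AQP = 75°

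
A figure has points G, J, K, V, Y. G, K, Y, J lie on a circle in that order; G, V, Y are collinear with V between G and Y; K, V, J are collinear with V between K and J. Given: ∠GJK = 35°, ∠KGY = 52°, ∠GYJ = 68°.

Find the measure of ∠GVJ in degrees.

∠GVJ = 120°

1. ∠KJY = 52°  [same arc KY]
2. ∠JVY = 60°  [△YVJ]
3. ∠GVJ = 120°  [linear pair at V on GY]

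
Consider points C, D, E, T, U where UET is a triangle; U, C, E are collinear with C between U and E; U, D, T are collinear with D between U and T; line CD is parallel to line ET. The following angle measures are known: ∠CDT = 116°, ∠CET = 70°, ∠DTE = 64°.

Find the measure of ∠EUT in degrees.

∠EUT = 46°

1. ∠TEU = 70°  [C on ray EU]
2. ∠ETU = 64°  [D on ray TU]
3. ∠EUT = 46°  [△UET]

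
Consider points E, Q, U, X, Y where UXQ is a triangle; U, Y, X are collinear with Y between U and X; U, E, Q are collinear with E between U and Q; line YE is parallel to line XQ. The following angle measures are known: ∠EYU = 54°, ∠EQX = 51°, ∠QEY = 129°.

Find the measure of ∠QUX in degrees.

∠QUX = 75°

1. ∠QXU = 54°  [YE∥XQ, corresponding at Y]
2. ∠UQX = 51°  [E on ray QU]
3. ∠QUX = 75°  [△UXQ]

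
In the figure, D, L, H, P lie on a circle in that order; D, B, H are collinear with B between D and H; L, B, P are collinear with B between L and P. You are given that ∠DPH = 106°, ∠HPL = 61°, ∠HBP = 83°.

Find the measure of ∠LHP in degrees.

∠LHP = 81°

1. ∠DLH = 74°  [cyclic DLHP, opposite ∠L+∠P]
2. ∠HDL = 61°  [same arc LH]
3. ∠DBL = 83°  [vertical angles at B]
4. ∠DHL = 45°  [△DLH]
5. ∠HBL = 97°  [linear pair at B on DH]
6. ∠HLP = 38°  [△LBH]
7. ∠LHP = 81°  [△LHP]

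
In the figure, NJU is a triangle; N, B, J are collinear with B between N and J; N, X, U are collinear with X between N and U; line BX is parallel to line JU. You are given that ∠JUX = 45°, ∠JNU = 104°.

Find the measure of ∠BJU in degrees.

∠BJU = 31°

1. ∠JUN = 45°  [X on ray UN]
2. ∠NJU = 31°  [△NJU]
3. ∠BJU = 31°  [B on ray JN]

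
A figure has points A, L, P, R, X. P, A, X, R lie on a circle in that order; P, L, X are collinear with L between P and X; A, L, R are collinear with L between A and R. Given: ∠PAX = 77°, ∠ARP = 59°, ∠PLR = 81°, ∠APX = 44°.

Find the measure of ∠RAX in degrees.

1. ∠AXP = 59°  [△PAX]
2. ∠ALX = 81°  [vertical angles at L]
3. ∠RAX = 40°  [△ALX]

∠RAX = 40°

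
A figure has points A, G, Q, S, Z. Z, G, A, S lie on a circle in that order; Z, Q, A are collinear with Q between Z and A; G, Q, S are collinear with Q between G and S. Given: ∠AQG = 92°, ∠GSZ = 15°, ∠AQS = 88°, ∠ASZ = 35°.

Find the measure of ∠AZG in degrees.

∠AZG = 20°

1. ∠GAZ = 15°  [same arc ZG]
2. ∠AGZ = 145°  [cyclic ZGAS, opposite ∠G+∠S]
3. ∠AZG = 20°  [△ZGA]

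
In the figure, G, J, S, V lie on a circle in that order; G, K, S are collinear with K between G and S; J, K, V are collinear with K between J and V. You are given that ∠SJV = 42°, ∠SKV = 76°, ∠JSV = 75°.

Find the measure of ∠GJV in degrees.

∠GJV = 41°

1. ∠JVS = 63°  [△JSV]
2. ∠GKJ = 76°  [vertical angles at K]
3. ∠JGS = 63°  [same arc JS]
4. ∠GJV = 41°  [△GKJ]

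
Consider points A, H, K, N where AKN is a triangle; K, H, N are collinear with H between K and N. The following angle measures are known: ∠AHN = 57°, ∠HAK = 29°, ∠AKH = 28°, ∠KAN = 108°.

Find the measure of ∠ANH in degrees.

∠ANH = 44°

1. ∠AKN = 28°  [H on ray KN]
2. ∠ANK = 44°  [△AKN]
3. ∠ANH = 44°  [H on ray NK]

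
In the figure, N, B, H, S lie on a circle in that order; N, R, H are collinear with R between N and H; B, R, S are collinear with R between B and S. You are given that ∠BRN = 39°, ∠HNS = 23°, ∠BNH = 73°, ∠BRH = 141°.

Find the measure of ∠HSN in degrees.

1. ∠HRS = 39°  [vertical angles at R]
2. ∠BSH = 73°  [same arc BH]
3. ∠NHS = 68°  [△HRS]
4. ∠HSN = 89°  [△NHS]

∠HSN = 89°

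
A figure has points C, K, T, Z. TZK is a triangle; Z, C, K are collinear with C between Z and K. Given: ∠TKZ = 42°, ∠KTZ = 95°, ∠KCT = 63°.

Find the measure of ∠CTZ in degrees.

1. ∠KZT = 43°  [△TZK]
2. ∠TCZ = 117°  [linear pair at C on ZK]
3. ∠CZT = 43°  [C on ray ZK]
4. ∠CTZ = 20°  [△TZC]

∠CTZ = 20°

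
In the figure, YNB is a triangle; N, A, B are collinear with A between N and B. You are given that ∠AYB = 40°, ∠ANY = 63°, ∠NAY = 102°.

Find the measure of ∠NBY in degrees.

1. ∠BAY = 78°  [linear pair at A on NB]
2. ∠ABY = 62°  [△YAB]
3. ∠NBY = 62°  [A on ray BN]

∠NBY = 62°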